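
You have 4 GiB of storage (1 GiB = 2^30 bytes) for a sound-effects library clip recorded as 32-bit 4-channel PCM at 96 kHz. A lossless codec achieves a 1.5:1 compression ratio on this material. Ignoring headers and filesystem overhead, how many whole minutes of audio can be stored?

69 minutes

Uncompressed byte rate = 96,000 × 4 × 4 = 1,536,000 bytes/s.
After 1.5:1 compression, effective rate ≈ 1024000 bytes/s.
Capacity = 4 × 1,073,741,824 = 4,294,967,296 bytes.
4,294,967,296 / effective rate ≈ 4194.3 s → 69 minutes.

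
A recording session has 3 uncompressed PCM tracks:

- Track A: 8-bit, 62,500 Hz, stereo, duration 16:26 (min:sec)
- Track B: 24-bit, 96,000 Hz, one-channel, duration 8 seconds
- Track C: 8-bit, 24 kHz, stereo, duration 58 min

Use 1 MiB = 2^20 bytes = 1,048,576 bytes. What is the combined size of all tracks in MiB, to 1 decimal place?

Track A: 16:26 (min:sec) = 986 s; 62,500 × 986 × 1 × 2 = 123,250,000 bytes.
Track B: 96,000 × 8 × 3 × 1 = 2,304,000 bytes.
Track C: 58 min = 3,480 s; 24,000 × 3,480 × 1 × 2 = 167,040,000 bytes.
Total = 292,594,000 bytes = 279.0 MiB.

279.0 MiB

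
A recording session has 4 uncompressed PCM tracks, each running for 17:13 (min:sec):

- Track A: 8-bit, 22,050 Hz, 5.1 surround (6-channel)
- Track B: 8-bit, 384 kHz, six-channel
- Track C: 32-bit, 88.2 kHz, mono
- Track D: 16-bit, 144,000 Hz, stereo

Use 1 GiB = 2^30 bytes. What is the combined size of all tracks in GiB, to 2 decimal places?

3.24 GiB

17:13 (min:sec) = 1,033 s.
Track A: 22,050 × 1,033 × 1 × 6 = 136,665,900 bytes.
Track B: 384,000 × 1,033 × 1 × 6 = 2,380,032,000 bytes.
Track C: 88,200 × 1,033 × 4 × 1 = 364,442,400 bytes.
Track D: 144,000 × 1,033 × 2 × 2 = 595,008,000 bytes.
Total = 3,476,148,300 bytes = 3.24 GiB.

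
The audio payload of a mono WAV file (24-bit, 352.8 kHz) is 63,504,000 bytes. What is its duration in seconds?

60 seconds

Byte rate = 352,800 × 3 × 1 = 1,058,400 bytes/s.
Duration = 63,504,000 / 1,058,400 = 60 s.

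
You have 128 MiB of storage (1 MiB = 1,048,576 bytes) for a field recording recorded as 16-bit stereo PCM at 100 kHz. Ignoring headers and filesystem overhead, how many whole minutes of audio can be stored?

5 minutes

Uncompressed byte rate = 100,000 × 2 × 2 = 400,000 bytes/s.
Capacity = 128 × 1,048,576 = 134,217,728 bytes.
134,217,728 / 400,000 ≈ 335.54 s → 5 minutes.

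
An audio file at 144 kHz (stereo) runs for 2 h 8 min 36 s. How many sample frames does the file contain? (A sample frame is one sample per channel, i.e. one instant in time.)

2 h 8 min 36 s = 7,716 s.
144,000 samples/s × 7,716 s = 1,111,104,000 frames.

1,111,104,000 sample frames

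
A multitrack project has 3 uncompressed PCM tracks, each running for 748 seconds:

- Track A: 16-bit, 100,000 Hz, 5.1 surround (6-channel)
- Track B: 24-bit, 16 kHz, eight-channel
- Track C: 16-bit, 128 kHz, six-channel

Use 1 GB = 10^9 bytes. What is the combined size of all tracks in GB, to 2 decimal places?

Track A: 100,000 × 748 × 2 × 6 = 897,600,000 bytes.
Track B: 16,000 × 748 × 3 × 8 = 287,232,000 bytes.
Track C: 128,000 × 748 × 2 × 6 = 1,148,928,000 bytes.
Total = 2,333,760,000 bytes = 2.33 GB.

2.33 GB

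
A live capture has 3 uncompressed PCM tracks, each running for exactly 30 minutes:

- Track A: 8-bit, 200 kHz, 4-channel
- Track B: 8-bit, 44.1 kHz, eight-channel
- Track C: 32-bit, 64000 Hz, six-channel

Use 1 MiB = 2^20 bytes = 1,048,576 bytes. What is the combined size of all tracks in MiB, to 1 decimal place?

exactly 30 minutes = 1,800 s.
Track A: 200,000 × 1,800 × 1 × 4 = 1,440,000,000 bytes.
Track B: 44,100 × 1,800 × 1 × 8 = 635,040,000 bytes.
Track C: 64,000 × 1,800 × 4 × 6 = 2,764,800,000 bytes.
Total = 4,839,840,000 bytes = 4615.6 MiB.

4615.6 MiB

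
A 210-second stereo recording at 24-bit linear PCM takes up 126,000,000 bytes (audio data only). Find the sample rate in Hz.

100,000 Hz

Bytes = sample_rate × seconds × bytes_per_sample × channels.
sample_rate = 126,000,000 / (210 × 3 × 2) = 126,000,000 / 1,260 = 100,000 Hz.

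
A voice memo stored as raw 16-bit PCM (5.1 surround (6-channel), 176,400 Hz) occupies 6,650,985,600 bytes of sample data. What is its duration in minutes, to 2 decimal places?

52.37 minutes

Byte rate = 176,400 × 2 × 6 = 2,116,800 bytes/s.
Duration = 6,650,985,600 / 2,116,800 = 3,142 s.
3,142 s / 60 = 52.37 minutes.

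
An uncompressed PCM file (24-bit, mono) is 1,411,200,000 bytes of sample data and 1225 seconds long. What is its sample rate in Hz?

Bytes = sample_rate × seconds × bytes_per_sample × channels.
sample_rate = 1,411,200,000 / (1,225 × 3 × 1) = 1,411,200,000 / 3,675 = 384,000 Hz.

384,000 Hz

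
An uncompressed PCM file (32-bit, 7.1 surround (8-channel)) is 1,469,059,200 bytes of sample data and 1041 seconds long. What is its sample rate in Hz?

44,100 Hz

Bytes = sample_rate × seconds × bytes_per_sample × channels.
sample_rate = 1,469,059,200 / (1,041 × 4 × 8) = 1,469,059,200 / 33,312 = 44,100 Hz.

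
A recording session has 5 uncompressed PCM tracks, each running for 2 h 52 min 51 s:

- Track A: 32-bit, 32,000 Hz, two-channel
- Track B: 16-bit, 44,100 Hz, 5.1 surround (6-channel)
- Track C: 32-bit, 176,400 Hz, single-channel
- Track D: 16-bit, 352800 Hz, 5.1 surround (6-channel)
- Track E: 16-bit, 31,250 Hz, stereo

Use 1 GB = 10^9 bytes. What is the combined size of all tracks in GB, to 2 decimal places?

60.66 GB

2 h 52 min 51 s = 10,371 s.
Track A: 32,000 × 10,371 × 4 × 2 = 2,654,976,000 bytes.
Track B: 44,100 × 10,371 × 2 × 6 = 5,488,333,200 bytes.
Track C: 176,400 × 10,371 × 4 × 1 = 7,317,777,600 bytes.
Track D: 352,800 × 10,371 × 2 × 6 = 43,906,665,600 bytes.
Track E: 31,250 × 10,371 × 2 × 2 = 1,296,375,000 bytes.
Total = 60,664,127,400 bytes = 60.66 GB.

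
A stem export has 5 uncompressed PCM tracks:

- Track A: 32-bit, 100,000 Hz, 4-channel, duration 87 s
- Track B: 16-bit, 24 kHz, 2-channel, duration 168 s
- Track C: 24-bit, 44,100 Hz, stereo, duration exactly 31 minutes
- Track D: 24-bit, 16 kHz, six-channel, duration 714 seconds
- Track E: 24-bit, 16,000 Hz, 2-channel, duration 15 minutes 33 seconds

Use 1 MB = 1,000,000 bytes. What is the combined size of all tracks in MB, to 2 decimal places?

Track A: 100,000 × 87 × 4 × 4 = 139,200,000 bytes.
Track B: 24,000 × 168 × 2 × 2 = 16,128,000 bytes.
Track C: exactly 31 minutes = 1,860 s; 44,100 × 1,860 × 3 × 2 = 492,156,000 bytes.
Track D: 16,000 × 714 × 3 × 6 = 205,632,000 bytes.
Track E: 15 minutes 33 seconds = 933 s; 16,000 × 933 × 3 × 2 = 89,568,000 bytes.
Total = 942,684,000 bytes = 942.68 MB.

942.68 MB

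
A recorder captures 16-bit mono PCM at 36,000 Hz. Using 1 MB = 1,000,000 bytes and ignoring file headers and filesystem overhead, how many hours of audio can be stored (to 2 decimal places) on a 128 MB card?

Uncompressed byte rate = 36,000 × 2 × 1 = 72,000 bytes/s.
Capacity = 128 × 1,000,000 = 128,000,000 bytes.
128,000,000 / 72,000 ≈ 1777.78 s → 0.49 hours.

0.49 hours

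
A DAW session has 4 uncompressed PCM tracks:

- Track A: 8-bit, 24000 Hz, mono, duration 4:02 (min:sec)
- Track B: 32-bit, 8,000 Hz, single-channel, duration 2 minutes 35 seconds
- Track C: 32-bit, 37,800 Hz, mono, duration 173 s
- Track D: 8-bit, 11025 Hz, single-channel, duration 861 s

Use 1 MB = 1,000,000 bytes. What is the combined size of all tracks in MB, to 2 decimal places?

Track A: 4:02 (min:sec) = 242 s; 24,000 × 242 × 1 × 1 = 5,808,000 bytes.
Track B: 2 minutes 35 seconds = 155 s; 8,000 × 155 × 4 × 1 = 4,960,000 bytes.
Track C: 37,800 × 173 × 4 × 1 = 26,157,600 bytes.
Track D: 11,025 × 861 × 1 × 1 = 9,492,525 bytes.
Total = 46,418,125 bytes = 46.42 MB.

46.42 MB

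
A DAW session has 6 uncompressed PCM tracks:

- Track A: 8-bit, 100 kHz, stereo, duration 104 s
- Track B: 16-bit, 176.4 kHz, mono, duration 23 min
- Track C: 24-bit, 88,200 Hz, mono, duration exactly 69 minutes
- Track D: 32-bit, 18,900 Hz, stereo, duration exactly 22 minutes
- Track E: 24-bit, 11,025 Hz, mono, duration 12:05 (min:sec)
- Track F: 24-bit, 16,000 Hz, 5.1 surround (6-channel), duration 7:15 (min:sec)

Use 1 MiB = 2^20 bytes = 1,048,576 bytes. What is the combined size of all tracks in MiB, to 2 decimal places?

1861.53 MiB

Track A: 100,000 × 104 × 1 × 2 = 20,800,000 bytes.
Track B: 23 min = 1,380 s; 176,400 × 1,380 × 2 × 1 = 486,864,000 bytes.
Track C: exactly 69 minutes = 4,140 s; 88,200 × 4,140 × 3 × 1 = 1,095,444,000 bytes.
Track D: exactly 22 minutes = 1,320 s; 18,900 × 1,320 × 4 × 2 = 199,584,000 bytes.
Track E: 12:05 (min:sec) = 725 s; 11,025 × 725 × 3 × 1 = 23,979,375 bytes.
Track F: 7:15 (min:sec) = 435 s; 16,000 × 435 × 3 × 6 = 125,280,000 bytes.
Total = 1,951,951,375 bytes = 1861.53 MiB.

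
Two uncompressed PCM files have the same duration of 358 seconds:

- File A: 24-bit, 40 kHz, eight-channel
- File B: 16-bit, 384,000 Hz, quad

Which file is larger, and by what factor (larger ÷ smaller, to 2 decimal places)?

File A: 40,000 × 3 × 8 = 960,000 bytes/s.
File B: 384,000 × 2 × 4 = 3,072,000 bytes/s.
File B is larger; ratio = 1,099,776,000 / 343,680,000 = 3.20.

File B, by a factor of 3.20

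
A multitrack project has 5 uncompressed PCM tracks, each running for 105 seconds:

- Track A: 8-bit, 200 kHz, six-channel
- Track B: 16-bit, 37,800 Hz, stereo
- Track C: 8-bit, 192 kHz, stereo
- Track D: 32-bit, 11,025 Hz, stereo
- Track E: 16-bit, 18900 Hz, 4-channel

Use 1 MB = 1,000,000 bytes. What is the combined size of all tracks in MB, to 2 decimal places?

Track A: 200,000 × 105 × 1 × 6 = 126,000,000 bytes.
Track B: 37,800 × 105 × 2 × 2 = 15,876,000 bytes.
Track C: 192,000 × 105 × 1 × 2 = 40,320,000 bytes.
Track D: 11,025 × 105 × 4 × 2 = 9,261,000 bytes.
Track E: 18,900 × 105 × 2 × 4 = 15,876,000 bytes.
Total = 207,333,000 bytes = 207.33 MB.

207.33 MB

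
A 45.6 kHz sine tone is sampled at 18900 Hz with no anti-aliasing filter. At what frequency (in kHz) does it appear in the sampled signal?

Nyquist = 18,900/2 = 9,450 Hz; 45,600 Hz exceeds it.
Alias = |45,600 − 2×18,900| = |45,600 − 37,800| = 7,800 Hz = 7.8 kHz.

7.8 kHz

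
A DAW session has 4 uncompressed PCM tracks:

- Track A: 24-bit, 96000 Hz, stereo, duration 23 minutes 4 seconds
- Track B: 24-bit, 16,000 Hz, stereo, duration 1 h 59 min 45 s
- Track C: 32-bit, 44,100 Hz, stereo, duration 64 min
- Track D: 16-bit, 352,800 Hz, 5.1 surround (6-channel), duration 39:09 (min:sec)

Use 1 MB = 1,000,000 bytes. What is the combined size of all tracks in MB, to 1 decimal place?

Track A: 23 minutes 4 seconds = 1,384 s; 96,000 × 1,384 × 3 × 2 = 797,184,000 bytes.
Track B: 1 h 59 min 45 s = 7,185 s; 16,000 × 7,185 × 3 × 2 = 689,760,000 bytes.
Track C: 64 min = 3,840 s; 44,100 × 3,840 × 4 × 2 = 1,354,752,000 bytes.
Track D: 39:09 (min:sec) = 2,349 s; 352,800 × 2,349 × 2 × 6 = 9,944,726,400 bytes.
Total = 12,786,422,400 bytes = 12786.4 MB.

12786.4 MB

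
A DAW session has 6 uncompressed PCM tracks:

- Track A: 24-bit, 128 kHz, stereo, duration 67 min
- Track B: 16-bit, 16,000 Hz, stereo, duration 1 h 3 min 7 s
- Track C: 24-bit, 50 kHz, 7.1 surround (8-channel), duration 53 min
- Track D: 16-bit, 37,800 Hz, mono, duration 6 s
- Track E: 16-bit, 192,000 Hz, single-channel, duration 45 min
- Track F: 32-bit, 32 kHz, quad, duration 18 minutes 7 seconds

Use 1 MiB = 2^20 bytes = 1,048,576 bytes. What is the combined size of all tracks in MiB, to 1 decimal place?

8334.7 MiB

Track A: 67 min = 4,020 s; 128,000 × 4,020 × 3 × 2 = 3,087,360,000 bytes.
Track B: 1 h 3 min 7 s = 3,787 s; 16,000 × 3,787 × 2 × 2 = 242,368,000 bytes.
Track C: 53 min = 3,180 s; 50,000 × 3,180 × 3 × 8 = 3,816,000,000 bytes.
Track D: 37,800 × 6 × 2 × 1 = 453,600 bytes.
Track E: 45 min = 2,700 s; 192,000 × 2,700 × 2 × 1 = 1,036,800,000 bytes.
Track F: 18 minutes 7 seconds = 1,087 s; 32,000 × 1,087 × 4 × 4 = 556,544,000 bytes.
Total = 8,739,525,600 bytes = 8334.7 MiB.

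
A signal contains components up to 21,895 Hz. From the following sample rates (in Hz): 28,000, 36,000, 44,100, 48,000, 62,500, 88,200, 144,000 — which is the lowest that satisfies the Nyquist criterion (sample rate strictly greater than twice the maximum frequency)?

Need sample rate > 2 × 21,895 = 43,790 Hz.
Lowest listed rate above 43,790 Hz is 44,100 Hz.

44,100 Hz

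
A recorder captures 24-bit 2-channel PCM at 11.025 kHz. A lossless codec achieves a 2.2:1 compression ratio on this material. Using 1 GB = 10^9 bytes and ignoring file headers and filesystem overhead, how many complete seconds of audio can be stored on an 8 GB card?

Uncompressed byte rate = 11,025 × 3 × 2 = 66,150 bytes/s.
After 2.2:1 compression, effective rate ≈ 30068.18 bytes/s.
Capacity = 8 × 1,000,000,000 = 8,000,000,000 bytes.
8,000,000,000 / effective rate ≈ 266061.98 s → 266,061 seconds.

266,061 seconds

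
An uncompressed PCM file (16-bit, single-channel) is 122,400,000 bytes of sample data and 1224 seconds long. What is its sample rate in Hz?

50,000 Hz

Bytes = sample_rate × seconds × bytes_per_sample × channels.
sample_rate = 122,400,000 / (1,224 × 2 × 1) = 122,400,000 / 2,448 = 50,000 Hz.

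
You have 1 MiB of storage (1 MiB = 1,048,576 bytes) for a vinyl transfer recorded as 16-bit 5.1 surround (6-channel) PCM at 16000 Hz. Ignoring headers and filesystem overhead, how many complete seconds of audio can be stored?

Uncompressed byte rate = 16,000 × 2 × 6 = 192,000 bytes/s.
Capacity = 1 × 1,048,576 = 1,048,576 bytes.
1,048,576 / 192,000 ≈ 5.46 s → 5 seconds.

5 seconds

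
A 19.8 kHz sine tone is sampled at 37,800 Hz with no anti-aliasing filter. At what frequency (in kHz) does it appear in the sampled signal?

18 kHz

Nyquist = 37,800/2 = 18,900 Hz; 19,800 Hz exceeds it.
Alias = |19,800 − 1×37,800| = |19,800 − 37,800| = 18,000 Hz = 18 kHz.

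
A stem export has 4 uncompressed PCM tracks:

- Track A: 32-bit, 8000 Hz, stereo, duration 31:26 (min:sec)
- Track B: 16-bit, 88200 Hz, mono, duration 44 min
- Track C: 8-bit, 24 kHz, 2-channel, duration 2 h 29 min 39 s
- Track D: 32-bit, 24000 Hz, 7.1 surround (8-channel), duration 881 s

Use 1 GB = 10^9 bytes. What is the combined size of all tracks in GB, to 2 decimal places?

Track A: 31:26 (min:sec) = 1,886 s; 8,000 × 1,886 × 4 × 2 = 120,704,000 bytes.
Track B: 44 min = 2,640 s; 88,200 × 2,640 × 2 × 1 = 465,696,000 bytes.
Track C: 2 h 29 min 39 s = 8,979 s; 24,000 × 8,979 × 1 × 2 = 430,992,000 bytes.
Track D: 24,000 × 881 × 4 × 8 = 676,608,000 bytes.
Total = 1,694,000,000 bytes = 1.69 GB.

1.69 GB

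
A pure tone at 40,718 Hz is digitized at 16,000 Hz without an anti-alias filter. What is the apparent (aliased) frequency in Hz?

7,282 Hz

Nyquist = 16,000/2 = 8,000 Hz; 40,718 Hz exceeds it.
Alias = |40,718 − 3×16,000| = |40,718 − 48,000| = 7,282 Hz.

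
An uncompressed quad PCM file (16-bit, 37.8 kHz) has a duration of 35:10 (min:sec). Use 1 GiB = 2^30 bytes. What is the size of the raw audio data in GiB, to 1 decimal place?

0.6 GiB

Duration = 35:10 (min:sec) = 2,110 s.
Bytes = 37,800 samples/s × 2,110 s × 2 bytes/sample × 4 ch = 638,064,000 bytes.
638,064,000 / 1,073,741,824 = 0.6 GiB.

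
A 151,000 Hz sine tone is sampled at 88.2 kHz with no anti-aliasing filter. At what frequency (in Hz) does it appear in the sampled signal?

Nyquist = 88,200/2 = 44,100 Hz; 151,000 Hz exceeds it.
Alias = |151,000 − 2×88,200| = |151,000 − 176,400| = 25,400 Hz.

25,400 Hz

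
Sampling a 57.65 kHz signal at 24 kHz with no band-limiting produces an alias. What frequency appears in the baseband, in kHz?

9.65 kHz

Nyquist = 24,000/2 = 12,000 Hz; 57,650 Hz exceeds it.
Alias = |57,650 − 2×24,000| = |57,650 − 48,000| = 9,650 Hz = 9.65 kHz.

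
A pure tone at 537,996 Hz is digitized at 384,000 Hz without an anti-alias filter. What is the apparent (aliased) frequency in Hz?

153,996 Hz

Nyquist = 384,000/2 = 192,000 Hz; 537,996 Hz exceeds it.
Alias = |537,996 − 1×384,000| = |537,996 − 384,000| = 153,996 Hz.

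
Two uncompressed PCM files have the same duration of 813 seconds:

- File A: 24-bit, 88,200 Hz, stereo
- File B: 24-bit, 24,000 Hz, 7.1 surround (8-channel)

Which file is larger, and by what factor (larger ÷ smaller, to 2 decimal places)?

File A: 88,200 × 3 × 2 = 529,200 bytes/s.
File B: 24,000 × 3 × 8 = 576,000 bytes/s.
File B is larger; ratio = 468,288,000 / 430,239,600 = 1.09.

File B, by a factor of 1.09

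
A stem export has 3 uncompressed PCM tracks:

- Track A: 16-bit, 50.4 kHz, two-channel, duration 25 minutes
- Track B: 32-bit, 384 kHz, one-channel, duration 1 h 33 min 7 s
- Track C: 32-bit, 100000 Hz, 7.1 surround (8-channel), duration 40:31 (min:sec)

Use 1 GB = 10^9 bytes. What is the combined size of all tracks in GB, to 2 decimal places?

Track A: 25 minutes = 1,500 s; 50,400 × 1,500 × 2 × 2 = 302,400,000 bytes.
Track B: 1 h 33 min 7 s = 5,587 s; 384,000 × 5,587 × 4 × 1 = 8,581,632,000 bytes.
Track C: 40:31 (min:sec) = 2,431 s; 100,000 × 2,431 × 4 × 8 = 7,779,200,000 bytes.
Total = 16,663,232,000 bytes = 16.66 GB.

16.66 GB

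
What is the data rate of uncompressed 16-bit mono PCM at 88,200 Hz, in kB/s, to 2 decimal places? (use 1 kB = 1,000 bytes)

Bit rate = 88,200 × 16 × 1 = 1,411,200 bits/s.
1,411,200 / 8 = 176,400 B/s = 176.40 kB/s.

176.40 kB/s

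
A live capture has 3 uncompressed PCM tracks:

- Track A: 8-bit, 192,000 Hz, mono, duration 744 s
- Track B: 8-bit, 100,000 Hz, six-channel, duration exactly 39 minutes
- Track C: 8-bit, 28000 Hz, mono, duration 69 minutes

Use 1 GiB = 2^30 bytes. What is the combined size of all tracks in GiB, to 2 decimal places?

1.55 GiB

Track A: 192,000 × 744 × 1 × 1 = 142,848,000 bytes.
Track B: exactly 39 minutes = 2,340 s; 100,000 × 2,340 × 1 × 6 = 1,404,000,000 bytes.
Track C: 69 minutes = 4,140 s; 28,000 × 4,140 × 1 × 1 = 115,920,000 bytes.
Total = 1,662,768,000 bytes = 1.55 GiB.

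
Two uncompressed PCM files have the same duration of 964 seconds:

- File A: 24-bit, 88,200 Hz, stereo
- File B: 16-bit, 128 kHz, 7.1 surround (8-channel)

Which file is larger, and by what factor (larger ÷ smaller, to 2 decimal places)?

File A: 88,200 × 3 × 2 = 529,200 bytes/s.
File B: 128,000 × 2 × 8 = 2,048,000 bytes/s.
File B is larger; ratio = 1,974,272,000 / 510,148,800 = 3.87.

File B, by a factor of 3.87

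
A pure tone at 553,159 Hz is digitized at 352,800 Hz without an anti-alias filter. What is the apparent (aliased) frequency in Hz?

152,441 Hz

Nyquist = 352,800/2 = 176,400 Hz; 553,159 Hz exceeds it.
Alias = |553,159 − 2×352,800| = |553,159 − 705,600| = 152,441 Hz.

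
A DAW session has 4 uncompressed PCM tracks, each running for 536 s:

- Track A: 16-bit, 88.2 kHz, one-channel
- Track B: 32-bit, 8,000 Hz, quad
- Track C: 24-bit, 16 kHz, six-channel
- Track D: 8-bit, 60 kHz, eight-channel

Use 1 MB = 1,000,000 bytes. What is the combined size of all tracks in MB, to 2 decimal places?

574.81 MB

Track A: 88,200 × 536 × 2 × 1 = 94,550,400 bytes.
Track B: 8,000 × 536 × 4 × 4 = 68,608,000 bytes.
Track C: 16,000 × 536 × 3 × 6 = 154,368,000 bytes.
Track D: 60,000 × 536 × 1 × 8 = 257,280,000 bytes.
Total = 574,806,400 bytes = 574.81 MB.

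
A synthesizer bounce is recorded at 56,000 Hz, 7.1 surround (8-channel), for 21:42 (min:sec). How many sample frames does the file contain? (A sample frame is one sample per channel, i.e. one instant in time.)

72,912,000 sample frames

21:42 (min:sec) = 1,302 s.
56,000 samples/s × 1,302 s = 72,912,000 frames.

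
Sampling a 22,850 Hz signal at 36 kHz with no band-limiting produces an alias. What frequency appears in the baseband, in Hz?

Nyquist = 36,000/2 = 18,000 Hz; 22,850 Hz exceeds it.
Alias = |22,850 − 1×36,000| = |22,850 − 36,000| = 13,150 Hz.

13,150 Hz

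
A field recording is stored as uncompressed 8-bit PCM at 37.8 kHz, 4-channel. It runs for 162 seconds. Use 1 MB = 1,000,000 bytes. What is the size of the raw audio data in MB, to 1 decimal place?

Bytes = 37,800 samples/s × 162 s × 1 bytes/sample × 4 ch = 24,494,400 bytes.
24,494,400 / 1,000,000 = 24.5 MB.

24.5 MB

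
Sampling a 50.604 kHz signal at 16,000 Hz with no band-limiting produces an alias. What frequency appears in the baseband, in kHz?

Nyquist = 16,000/2 = 8,000 Hz; 50,604 Hz exceeds it.
Alias = |50,604 − 3×16,000| = |50,604 − 48,000| = 2,604 Hz = 2.604 kHz.

2.604 kHz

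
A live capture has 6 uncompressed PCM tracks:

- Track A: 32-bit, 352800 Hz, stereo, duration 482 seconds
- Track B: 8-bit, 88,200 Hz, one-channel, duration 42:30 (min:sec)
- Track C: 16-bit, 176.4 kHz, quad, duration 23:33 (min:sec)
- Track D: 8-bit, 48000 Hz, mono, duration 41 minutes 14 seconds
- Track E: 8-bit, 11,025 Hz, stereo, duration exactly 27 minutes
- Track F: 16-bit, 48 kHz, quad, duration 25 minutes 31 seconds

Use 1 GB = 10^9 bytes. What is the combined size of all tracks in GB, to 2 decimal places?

Track A: 352,800 × 482 × 4 × 2 = 1,360,396,800 bytes.
Track B: 42:30 (min:sec) = 2,550 s; 88,200 × 2,550 × 1 × 1 = 224,910,000 bytes.
Track C: 23:33 (min:sec) = 1,413 s; 176,400 × 1,413 × 2 × 4 = 1,994,025,600 bytes.
Track D: 41 minutes 14 seconds = 2,474 s; 48,000 × 2,474 × 1 × 1 = 118,752,000 bytes.
Track E: exactly 27 minutes = 1,620 s; 11,025 × 1,620 × 1 × 2 = 35,721,000 bytes.
Track F: 25 minutes 31 seconds = 1,531 s; 48,000 × 1,531 × 2 × 4 = 587,904,000 bytes.
Total = 4,321,709,400 bytes = 4.32 GB.

4.32 GB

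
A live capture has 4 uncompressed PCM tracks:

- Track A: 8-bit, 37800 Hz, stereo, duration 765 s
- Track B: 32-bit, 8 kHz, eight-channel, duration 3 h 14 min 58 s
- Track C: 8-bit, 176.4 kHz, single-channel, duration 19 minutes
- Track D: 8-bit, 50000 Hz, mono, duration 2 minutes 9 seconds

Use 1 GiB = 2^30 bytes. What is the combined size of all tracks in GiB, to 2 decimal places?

Track A: 37,800 × 765 × 1 × 2 = 57,834,000 bytes.
Track B: 3 h 14 min 58 s = 11,698 s; 8,000 × 11,698 × 4 × 8 = 2,994,688,000 bytes.
Track C: 19 minutes = 1,140 s; 176,400 × 1,140 × 1 × 1 = 201,096,000 bytes.
Track D: 2 minutes 9 seconds = 129 s; 50,000 × 129 × 1 × 1 = 6,450,000 bytes.
Total = 3,260,068,000 bytes = 3.04 GiB.

3.04 GiB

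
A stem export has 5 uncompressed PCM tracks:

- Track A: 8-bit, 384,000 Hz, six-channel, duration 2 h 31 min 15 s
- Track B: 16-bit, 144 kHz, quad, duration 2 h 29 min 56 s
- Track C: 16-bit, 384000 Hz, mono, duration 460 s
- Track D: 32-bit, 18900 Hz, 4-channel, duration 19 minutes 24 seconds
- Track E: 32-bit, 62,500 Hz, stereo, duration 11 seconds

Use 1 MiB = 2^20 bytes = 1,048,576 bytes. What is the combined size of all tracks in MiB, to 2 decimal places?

Track A: 2 h 31 min 15 s = 9,075 s; 384,000 × 9,075 × 1 × 6 = 20,908,800,000 bytes.
Track B: 2 h 29 min 56 s = 8,996 s; 144,000 × 8,996 × 2 × 4 = 10,363,392,000 bytes.
Track C: 384,000 × 460 × 2 × 1 = 353,280,000 bytes.
Track D: 19 minutes 24 seconds = 1,164 s; 18,900 × 1,164 × 4 × 4 = 351,993,600 bytes.
Track E: 62,500 × 11 × 4 × 2 = 5,500,000 bytes.
Total = 31,982,965,600 bytes = 30501.33 MiB.

30501.33 MiB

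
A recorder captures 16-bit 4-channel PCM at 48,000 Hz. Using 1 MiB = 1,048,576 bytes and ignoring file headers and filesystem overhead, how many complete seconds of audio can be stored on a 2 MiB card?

Uncompressed byte rate = 48,000 × 2 × 4 = 384,000 bytes/s.
Capacity = 2 × 1,048,576 = 2,097,152 bytes.
2,097,152 / 384,000 ≈ 5.46 s → 5 seconds.

5 seconds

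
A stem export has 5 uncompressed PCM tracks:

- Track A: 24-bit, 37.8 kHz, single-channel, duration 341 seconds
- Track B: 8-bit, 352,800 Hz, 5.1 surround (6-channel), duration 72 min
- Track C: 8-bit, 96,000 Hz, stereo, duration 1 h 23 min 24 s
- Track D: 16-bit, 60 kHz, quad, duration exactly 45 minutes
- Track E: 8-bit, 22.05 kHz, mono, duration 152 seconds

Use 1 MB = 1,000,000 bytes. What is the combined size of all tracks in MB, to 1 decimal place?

Track A: 37,800 × 341 × 3 × 1 = 38,669,400 bytes.
Track B: 72 min = 4,320 s; 352,800 × 4,320 × 1 × 6 = 9,144,576,000 bytes.
Track C: 1 h 23 min 24 s = 5,004 s; 96,000 × 5,004 × 1 × 2 = 960,768,000 bytes.
Track D: exactly 45 minutes = 2,700 s; 60,000 × 2,700 × 2 × 4 = 1,296,000,000 bytes.
Track E: 22,050 × 152 × 1 × 1 = 3,351,600 bytes.
Total = 11,443,365,000 bytes = 11443.4 MB.

11443.4 MB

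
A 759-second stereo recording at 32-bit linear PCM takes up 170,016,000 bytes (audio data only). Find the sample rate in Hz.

Bytes = sample_rate × seconds × bytes_per_sample × channels.
sample_rate = 170,016,000 / (759 × 4 × 2) = 170,016,000 / 6,072 = 28,000 Hz.

28,000 Hz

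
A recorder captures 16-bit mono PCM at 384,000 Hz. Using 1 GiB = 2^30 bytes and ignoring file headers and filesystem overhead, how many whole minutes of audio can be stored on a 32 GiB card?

Uncompressed byte rate = 384,000 × 2 × 1 = 768,000 bytes/s.
Capacity = 32 × 1,073,741,824 = 34,359,738,368 bytes.
34,359,738,368 / 768,000 ≈ 44739.24 s → 745 minutes.

745 minutes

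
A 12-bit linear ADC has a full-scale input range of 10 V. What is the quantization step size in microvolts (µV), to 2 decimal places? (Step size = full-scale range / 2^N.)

2441.41 µV

10 V / 2^12 = 10 / 4,096 V = 2441.41 µV.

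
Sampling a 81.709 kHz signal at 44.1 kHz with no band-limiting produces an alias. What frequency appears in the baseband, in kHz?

Nyquist = 44,100/2 = 22,050 Hz; 81,709 Hz exceeds it.
Alias = |81,709 − 2×44,100| = |81,709 − 88,200| = 6,491 Hz = 6.491 kHz.

6.491 kHz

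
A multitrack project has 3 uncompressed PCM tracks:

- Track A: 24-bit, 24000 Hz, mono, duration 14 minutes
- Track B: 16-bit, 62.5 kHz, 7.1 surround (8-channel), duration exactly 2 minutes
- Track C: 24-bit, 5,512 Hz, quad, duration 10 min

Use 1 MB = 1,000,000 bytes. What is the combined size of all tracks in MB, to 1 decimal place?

Track A: 14 minutes = 840 s; 24,000 × 840 × 3 × 1 = 60,480,000 bytes.
Track B: exactly 2 minutes = 120 s; 62,500 × 120 × 2 × 8 = 120,000,000 bytes.
Track C: 10 min = 600 s; 5,512 × 600 × 3 × 4 = 39,686,400 bytes.
Total = 220,166,400 bytes = 220.2 MB.

220.2 MB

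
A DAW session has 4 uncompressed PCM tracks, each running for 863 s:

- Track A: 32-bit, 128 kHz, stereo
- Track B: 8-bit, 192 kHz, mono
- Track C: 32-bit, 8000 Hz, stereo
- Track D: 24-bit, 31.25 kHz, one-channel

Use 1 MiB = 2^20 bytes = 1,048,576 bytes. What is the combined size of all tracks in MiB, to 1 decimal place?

Track A: 128,000 × 863 × 4 × 2 = 883,712,000 bytes.
Track B: 192,000 × 863 × 1 × 1 = 165,696,000 bytes.
Track C: 8,000 × 863 × 4 × 2 = 55,232,000 bytes.
Track D: 31,250 × 863 × 3 × 1 = 80,906,250 bytes.
Total = 1,185,546,250 bytes = 1130.6 MiB.

1130.6 MiB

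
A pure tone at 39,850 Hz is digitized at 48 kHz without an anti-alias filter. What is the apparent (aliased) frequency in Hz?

Nyquist = 48,000/2 = 24,000 Hz; 39,850 Hz exceeds it.
Alias = |39,850 − 1×48,000| = |39,850 − 48,000| = 8,150 Hz.

8,150 Hz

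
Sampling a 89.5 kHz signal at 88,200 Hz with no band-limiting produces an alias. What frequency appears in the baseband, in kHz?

Nyquist = 88,200/2 = 44,100 Hz; 89,500 Hz exceeds it.
Alias = |89,500 − 1×88,200| = |89,500 − 88,200| = 1,300 Hz = 1.3 kHz.

1.3 kHz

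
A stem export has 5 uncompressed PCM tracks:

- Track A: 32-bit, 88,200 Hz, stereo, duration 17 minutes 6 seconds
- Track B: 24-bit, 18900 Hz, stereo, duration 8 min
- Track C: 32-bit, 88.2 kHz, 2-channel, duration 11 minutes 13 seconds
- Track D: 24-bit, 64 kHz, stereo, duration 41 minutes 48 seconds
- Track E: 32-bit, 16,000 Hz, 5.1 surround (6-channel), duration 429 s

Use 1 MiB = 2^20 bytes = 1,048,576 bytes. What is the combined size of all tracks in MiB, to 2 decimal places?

Track A: 17 minutes 6 seconds = 1,026 s; 88,200 × 1,026 × 4 × 2 = 723,945,600 bytes.
Track B: 8 min = 480 s; 18,900 × 480 × 3 × 2 = 54,432,000 bytes.
Track C: 11 minutes 13 seconds = 673 s; 88,200 × 673 × 4 × 2 = 474,868,800 bytes.
Track D: 41 minutes 48 seconds = 2,508 s; 64,000 × 2,508 × 3 × 2 = 963,072,000 bytes.
Track E: 16,000 × 429 × 4 × 6 = 164,736,000 bytes.
Total = 2,381,054,400 bytes = 2270.75 MiB.

2270.75 MiB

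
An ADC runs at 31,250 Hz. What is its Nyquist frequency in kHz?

15.625 kHz

Nyquist frequency = sample rate / 2 = 31,250 / 2 = 15.625 kHz.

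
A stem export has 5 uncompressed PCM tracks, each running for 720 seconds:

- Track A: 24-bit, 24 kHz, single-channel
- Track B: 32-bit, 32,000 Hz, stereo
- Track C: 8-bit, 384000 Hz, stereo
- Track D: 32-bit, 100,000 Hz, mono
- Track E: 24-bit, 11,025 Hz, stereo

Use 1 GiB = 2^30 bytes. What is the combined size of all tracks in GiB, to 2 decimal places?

Track A: 24,000 × 720 × 3 × 1 = 51,840,000 bytes.
Track B: 32,000 × 720 × 4 × 2 = 184,320,000 bytes.
Track C: 384,000 × 720 × 1 × 2 = 552,960,000 bytes.
Track D: 100,000 × 720 × 4 × 1 = 288,000,000 bytes.
Track E: 11,025 × 720 × 3 × 2 = 47,628,000 bytes.
Total = 1,124,748,000 bytes = 1.05 GiB.

1.05 GiB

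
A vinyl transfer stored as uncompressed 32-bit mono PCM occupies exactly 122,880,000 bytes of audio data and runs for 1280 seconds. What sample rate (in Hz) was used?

Bytes = sample_rate × seconds × bytes_per_sample × channels.
sample_rate = 122,880,000 / (1,280 × 4 × 1) = 122,880,000 / 5,120 = 24,000 Hz.

24,000 Hz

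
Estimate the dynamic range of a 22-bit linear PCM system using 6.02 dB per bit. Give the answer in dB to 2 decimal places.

22 × 6.02 = 132.44 dB.

132.44 dB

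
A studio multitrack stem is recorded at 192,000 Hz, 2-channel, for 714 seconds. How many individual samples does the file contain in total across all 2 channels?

274,176,000 samples

192,000 × 714 s × 2 ch = 274,176,000 samples.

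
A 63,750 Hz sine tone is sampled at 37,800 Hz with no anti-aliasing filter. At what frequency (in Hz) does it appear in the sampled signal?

Nyquist = 37,800/2 = 18,900 Hz; 63,750 Hz exceeds it.
Alias = |63,750 − 2×37,800| = |63,750 − 75,600| = 11,850 Hz.

11,850 Hz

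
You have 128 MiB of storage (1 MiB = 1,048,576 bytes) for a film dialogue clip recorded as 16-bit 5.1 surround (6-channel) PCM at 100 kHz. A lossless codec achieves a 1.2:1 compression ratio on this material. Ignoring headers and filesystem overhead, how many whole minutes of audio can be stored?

2 minutes

Uncompressed byte rate = 100,000 × 2 × 6 = 1,200,000 bytes/s.
After 1.2:1 compression, effective rate ≈ 1000000 bytes/s.
Capacity = 128 × 1,048,576 = 134,217,728 bytes.
134,217,728 / effective rate ≈ 134.22 s → 2 minutes.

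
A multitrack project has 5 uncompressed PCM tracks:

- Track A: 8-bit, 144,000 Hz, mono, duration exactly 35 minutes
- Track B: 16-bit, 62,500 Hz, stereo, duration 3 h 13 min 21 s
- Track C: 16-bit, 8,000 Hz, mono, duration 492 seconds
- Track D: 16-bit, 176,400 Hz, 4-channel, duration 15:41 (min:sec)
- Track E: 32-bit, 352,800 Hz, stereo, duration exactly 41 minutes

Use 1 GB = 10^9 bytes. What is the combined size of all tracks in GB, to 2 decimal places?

Track A: exactly 35 minutes = 2,100 s; 144,000 × 2,100 × 1 × 1 = 302,400,000 bytes.
Track B: 3 h 13 min 21 s = 11,601 s; 62,500 × 11,601 × 2 × 2 = 2,900,250,000 bytes.
Track C: 8,000 × 492 × 2 × 1 = 7,872,000 bytes.
Track D: 15:41 (min:sec) = 941 s; 176,400 × 941 × 2 × 4 = 1,327,939,200 bytes.
Track E: exactly 41 minutes = 2,460 s; 352,800 × 2,460 × 4 × 2 = 6,943,104,000 bytes.
Total = 11,481,565,200 bytes = 11.48 GB.

11.48 GB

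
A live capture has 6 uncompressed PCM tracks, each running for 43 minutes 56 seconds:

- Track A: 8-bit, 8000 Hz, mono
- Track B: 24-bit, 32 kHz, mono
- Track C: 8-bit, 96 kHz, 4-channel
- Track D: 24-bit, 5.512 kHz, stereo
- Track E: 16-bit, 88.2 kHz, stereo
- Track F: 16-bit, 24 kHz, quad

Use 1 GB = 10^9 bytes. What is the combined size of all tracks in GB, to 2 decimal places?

43 minutes 56 seconds = 2,636 s.
Track A: 8,000 × 2,636 × 1 × 1 = 21,088,000 bytes.
Track B: 32,000 × 2,636 × 3 × 1 = 253,056,000 bytes.
Track C: 96,000 × 2,636 × 1 × 4 = 1,012,224,000 bytes.
Track D: 5,512 × 2,636 × 3 × 2 = 87,177,792 bytes.
Track E: 88,200 × 2,636 × 2 × 2 = 929,980,800 bytes.
Track F: 24,000 × 2,636 × 2 × 4 = 506,112,000 bytes.
Total = 2,809,638,592 bytes = 2.81 GB.

2.81 GB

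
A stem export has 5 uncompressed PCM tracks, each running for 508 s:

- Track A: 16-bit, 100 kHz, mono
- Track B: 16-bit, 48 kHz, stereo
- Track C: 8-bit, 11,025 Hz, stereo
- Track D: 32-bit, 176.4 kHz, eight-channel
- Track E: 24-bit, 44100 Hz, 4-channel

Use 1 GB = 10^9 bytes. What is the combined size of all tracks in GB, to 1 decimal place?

Track A: 100,000 × 508 × 2 × 1 = 101,600,000 bytes.
Track B: 48,000 × 508 × 2 × 2 = 97,536,000 bytes.
Track C: 11,025 × 508 × 1 × 2 = 11,201,400 bytes.
Track D: 176,400 × 508 × 4 × 8 = 2,867,558,400 bytes.
Track E: 44,100 × 508 × 3 × 4 = 268,833,600 bytes.
Total = 3,346,729,400 bytes = 3.3 GB.

3.3 GB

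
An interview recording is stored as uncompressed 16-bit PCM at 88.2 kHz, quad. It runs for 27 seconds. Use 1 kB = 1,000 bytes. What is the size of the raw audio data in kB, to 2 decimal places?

Bytes = 88,200 samples/s × 27 s × 2 bytes/sample × 4 ch = 19,051,200 bytes.
19,051,200 / 1,000 = 19051.20 kB.

19051.20 kB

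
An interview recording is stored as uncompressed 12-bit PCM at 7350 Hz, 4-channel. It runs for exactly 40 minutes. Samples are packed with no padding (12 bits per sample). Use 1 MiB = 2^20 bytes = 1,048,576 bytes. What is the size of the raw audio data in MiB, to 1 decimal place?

100.9 MiB

Duration = exactly 40 minutes = 2,400 s.
Bits = 7,350 × 2,400 × 12 × 4 = 846,720,000 bits = 105,840,000 bytes.
105,840,000 / 1,048,576 = 100.9 MiB.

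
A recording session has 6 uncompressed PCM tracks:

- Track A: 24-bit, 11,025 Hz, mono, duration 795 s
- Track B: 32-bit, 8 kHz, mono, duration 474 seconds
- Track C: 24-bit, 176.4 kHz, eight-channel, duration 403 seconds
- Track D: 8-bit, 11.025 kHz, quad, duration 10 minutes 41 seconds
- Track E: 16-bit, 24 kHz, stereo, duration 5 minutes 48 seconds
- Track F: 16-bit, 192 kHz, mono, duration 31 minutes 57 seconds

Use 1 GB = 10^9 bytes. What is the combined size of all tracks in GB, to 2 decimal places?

2.55 GB

Track A: 11,025 × 795 × 3 × 1 = 26,294,625 bytes.
Track B: 8,000 × 474 × 4 × 1 = 15,168,000 bytes.
Track C: 176,400 × 403 × 3 × 8 = 1,706,140,800 bytes.
Track D: 10 minutes 41 seconds = 641 s; 11,025 × 641 × 1 × 4 = 28,268,100 bytes.
Track E: 5 minutes 48 seconds = 348 s; 24,000 × 348 × 2 × 2 = 33,408,000 bytes.
Track F: 31 minutes 57 seconds = 1,917 s; 192,000 × 1,917 × 2 × 1 = 736,128,000 bytes.
Total = 2,545,407,525 bytes = 2.55 GB.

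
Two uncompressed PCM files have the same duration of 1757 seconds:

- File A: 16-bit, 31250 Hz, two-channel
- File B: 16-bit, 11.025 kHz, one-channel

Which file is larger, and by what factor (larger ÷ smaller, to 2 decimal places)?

File A, by a factor of 5.67

File A: 31,250 × 2 × 2 = 125,000 bytes/s.
File B: 11,025 × 2 × 1 = 22,050 bytes/s.
File A is larger; ratio = 219,625,000 / 38,741,850 = 5.67.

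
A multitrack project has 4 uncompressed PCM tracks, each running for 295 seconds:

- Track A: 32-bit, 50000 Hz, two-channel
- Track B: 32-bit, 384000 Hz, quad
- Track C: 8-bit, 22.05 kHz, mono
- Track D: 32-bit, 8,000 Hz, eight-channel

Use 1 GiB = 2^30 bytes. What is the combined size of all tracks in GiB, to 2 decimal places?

Track A: 50,000 × 295 × 4 × 2 = 118,000,000 bytes.
Track B: 384,000 × 295 × 4 × 4 = 1,812,480,000 bytes.
Track C: 22,050 × 295 × 1 × 1 = 6,504,750 bytes.
Track D: 8,000 × 295 × 4 × 8 = 75,520,000 bytes.
Total = 2,012,504,750 bytes = 1.87 GiB.

1.87 GiB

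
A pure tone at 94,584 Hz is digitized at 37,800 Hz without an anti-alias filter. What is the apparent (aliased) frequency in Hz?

Nyquist = 37,800/2 = 18,900 Hz; 94,584 Hz exceeds it.
Alias = |94,584 − 3×37,800| = |94,584 − 113,400| = 18,816 Hz.

18,816 Hz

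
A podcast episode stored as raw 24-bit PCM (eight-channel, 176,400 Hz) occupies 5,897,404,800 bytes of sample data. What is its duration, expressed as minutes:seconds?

Byte rate = 176,400 × 3 × 8 = 4,233,600 bytes/s.
Duration = 5,897,404,800 / 4,233,600 = 1,393 s.
1,393 s = 23:13.

23:13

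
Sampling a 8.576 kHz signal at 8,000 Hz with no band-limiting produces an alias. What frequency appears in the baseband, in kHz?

Nyquist = 8,000/2 = 4,000 Hz; 8,576 Hz exceeds it.
Alias = |8,576 − 1×8,000| = |8,576 − 8,000| = 576 Hz = 0.576 kHz.

0.576 kHz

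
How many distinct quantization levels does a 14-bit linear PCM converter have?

16,384 levels

2^14 = 16,384.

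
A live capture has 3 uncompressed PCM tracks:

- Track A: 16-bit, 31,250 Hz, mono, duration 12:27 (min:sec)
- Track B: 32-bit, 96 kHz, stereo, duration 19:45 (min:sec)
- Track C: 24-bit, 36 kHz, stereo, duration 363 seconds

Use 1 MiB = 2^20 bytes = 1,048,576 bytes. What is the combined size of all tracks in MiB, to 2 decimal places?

987.22 MiB

Track A: 12:27 (min:sec) = 747 s; 31,250 × 747 × 2 × 1 = 46,687,500 bytes.
Track B: 19:45 (min:sec) = 1,185 s; 96,000 × 1,185 × 4 × 2 = 910,080,000 bytes.
Track C: 36,000 × 363 × 3 × 2 = 78,408,000 bytes.
Total = 1,035,175,500 bytes = 987.22 MiB.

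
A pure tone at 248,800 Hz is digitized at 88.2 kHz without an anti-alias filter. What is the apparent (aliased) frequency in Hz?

15,800 Hz

Nyquist = 88,200/2 = 44,100 Hz; 248,800 Hz exceeds it.
Alias = |248,800 − 3×88,200| = |248,800 − 264,600| = 15,800 Hz.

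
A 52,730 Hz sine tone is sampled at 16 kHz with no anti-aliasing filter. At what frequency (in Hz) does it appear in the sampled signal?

Nyquist = 16,000/2 = 8,000 Hz; 52,730 Hz exceeds it.
Alias = |52,730 − 3×16,000| = |52,730 − 48,000| = 4,730 Hz.

4,730 Hz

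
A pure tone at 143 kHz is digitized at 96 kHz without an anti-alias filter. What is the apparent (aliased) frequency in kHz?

47 kHz

Nyquist = 96,000/2 = 48,000 Hz; 143,000 Hz exceeds it.
Alias = |143,000 − 1×96,000| = |143,000 − 96,000| = 47,000 Hz = 47 kHz.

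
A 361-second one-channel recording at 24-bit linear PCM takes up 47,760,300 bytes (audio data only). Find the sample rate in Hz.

Bytes = sample_rate × seconds × bytes_per_sample × channels.
sample_rate = 47,760,300 / (361 × 3 × 1) = 47,760,300 / 1,083 = 44,100 Hz.

44,100 Hz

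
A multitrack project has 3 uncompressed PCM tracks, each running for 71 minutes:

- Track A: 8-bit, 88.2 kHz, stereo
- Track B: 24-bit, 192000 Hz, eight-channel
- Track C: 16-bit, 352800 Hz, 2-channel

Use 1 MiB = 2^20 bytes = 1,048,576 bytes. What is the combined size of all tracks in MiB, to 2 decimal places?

71 minutes = 4,260 s.
Track A: 88,200 × 4,260 × 1 × 2 = 751,464,000 bytes.
Track B: 192,000 × 4,260 × 3 × 8 = 19,630,080,000 bytes.
Track C: 352,800 × 4,260 × 2 × 2 = 6,011,712,000 bytes.
Total = 26,393,256,000 bytes = 25170.57 MiB.

25170.57 MiB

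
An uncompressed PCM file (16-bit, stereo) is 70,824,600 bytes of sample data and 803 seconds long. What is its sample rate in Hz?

22,050 Hz

Bytes = sample_rate × seconds × bytes_per_sample × channels.
sample_rate = 70,824,600 / (803 × 2 × 2) = 70,824,600 / 3,212 = 22,050 Hz.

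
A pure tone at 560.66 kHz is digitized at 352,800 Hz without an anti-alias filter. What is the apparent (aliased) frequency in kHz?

144.94 kHz

Nyquist = 352,800/2 = 176,400 Hz; 560,660 Hz exceeds it.
Alias = |560,660 − 2×352,800| = |560,660 − 705,600| = 144,940 Hz = 144.94 kHz.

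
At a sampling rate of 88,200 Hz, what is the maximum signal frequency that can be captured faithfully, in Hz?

44,100 Hz

Nyquist frequency = sample rate / 2 = 88,200 / 2 = 44,100 Hz.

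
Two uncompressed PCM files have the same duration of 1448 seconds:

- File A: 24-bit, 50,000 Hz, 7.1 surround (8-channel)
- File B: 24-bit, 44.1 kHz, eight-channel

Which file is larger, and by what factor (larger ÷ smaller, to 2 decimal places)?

File A, by a factor of 1.13

File A: 50,000 × 3 × 8 = 1,200,000 bytes/s.
File B: 44,100 × 3 × 8 = 1,058,400 bytes/s.
File A is larger; ratio = 1,737,600,000 / 1,532,563,200 = 1.13.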